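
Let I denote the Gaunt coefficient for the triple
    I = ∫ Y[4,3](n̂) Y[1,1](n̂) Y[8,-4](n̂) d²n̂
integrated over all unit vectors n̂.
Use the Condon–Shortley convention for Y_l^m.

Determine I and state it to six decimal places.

0.000000

|4−1|≤8≤4+1 violated ⇒ I = 0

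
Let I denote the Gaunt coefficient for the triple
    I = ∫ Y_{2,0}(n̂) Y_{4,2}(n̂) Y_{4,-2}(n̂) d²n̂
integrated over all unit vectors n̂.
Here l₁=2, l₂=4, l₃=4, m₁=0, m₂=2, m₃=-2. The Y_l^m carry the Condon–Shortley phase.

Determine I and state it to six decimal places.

0.065536

Rules hold: Σm=0, L=10 even, 2≤4≤6.
N = 5·9·9 = 405
Δ = 2!·2!·6!/11! = 1/13860
Racah Σ t=0..2: t=0:+1/192 t=1:−1/36 t=2:+1/192 = -5/288
⇒ 3j(2 4 4; 0 0 0)² = 20/693, sgn -1
Racah Σ t=0..2: t=0:+1/2880 t=1:−1/120 t=2:+1/192 = -1/360
⇒ 3j(2 4 4; 0 2 -2)² = 16/3465, sgn -1
4πI² = N·(3j₀)²·(3jₘ)² = 320/5929
I = +1·√(0.053972/4π) = 0.06553591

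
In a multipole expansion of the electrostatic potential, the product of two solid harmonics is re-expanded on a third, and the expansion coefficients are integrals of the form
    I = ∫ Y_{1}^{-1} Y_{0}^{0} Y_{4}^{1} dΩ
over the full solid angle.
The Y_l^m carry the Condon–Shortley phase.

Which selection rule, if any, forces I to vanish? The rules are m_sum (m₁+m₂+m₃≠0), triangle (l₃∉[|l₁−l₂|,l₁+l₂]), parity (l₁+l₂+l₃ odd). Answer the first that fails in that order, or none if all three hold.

triangle

m₁+m₂+m₃ = -1 + 0 + 1 = 0  ✓
triangle: |1−0|=1 ≤ l₃=4 ≤ 1+0=1  ✗
parity: l₁+l₂+l₃ = 5 is odd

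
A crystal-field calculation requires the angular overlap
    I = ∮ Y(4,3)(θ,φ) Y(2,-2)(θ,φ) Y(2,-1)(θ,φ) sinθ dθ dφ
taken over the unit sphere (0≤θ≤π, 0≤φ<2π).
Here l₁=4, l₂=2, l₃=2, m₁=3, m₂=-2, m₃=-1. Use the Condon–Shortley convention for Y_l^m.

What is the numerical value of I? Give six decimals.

-0.238414

m-sum 0 ✓  L=8 even ✓  2≤2≤6 ✓
Π(2lᵢ+1) = 9×5×5 = 225
triangle coeff Δ(4,2,2) = 1/630
Σ_t [2,2]: t=2:+1/16 = 1/16
(3j)²=2/35 [(4 2 2; 0 0 0)], sign=+1
Σ_t [0,0]: t=0:+1/144 = 1/144
(3j)²=1/18 [(4 2 2; 3 -2 -1)], sign=-1
⇒ 4πI² = 5/7
I = (-1)√(5/7/(4π)) = -0.23841361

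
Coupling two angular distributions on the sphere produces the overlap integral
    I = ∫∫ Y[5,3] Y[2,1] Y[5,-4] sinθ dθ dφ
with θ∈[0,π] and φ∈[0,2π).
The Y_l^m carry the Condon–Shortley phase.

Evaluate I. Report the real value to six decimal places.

Checks pass: Σm=0; 12 even; l₃=5∈[3,7].
(2·5+1)(2·2+1)(2·5+1) = 605
Δ: 2! 8! 2! / 13! → 1/38610
sum: t=0:+1/2880 t=1:−1/576 t=2:+1/2880 = -1/960
3j²(5 2 5; 0 0 0) = Δ·Π!·Σ² = 10/429  (sign +1)
sum: t=1:−1/10080 t=2:+1/80640 = -1/11520
3j²(5 2 5; 3 1 -4) = Δ·Π!·Σ² = 49/1430  (sign +1)
combine: 4πI² = 605·10/429·49/1430 = 245/507
take √, sign +1: I = 0.19609844

0.196098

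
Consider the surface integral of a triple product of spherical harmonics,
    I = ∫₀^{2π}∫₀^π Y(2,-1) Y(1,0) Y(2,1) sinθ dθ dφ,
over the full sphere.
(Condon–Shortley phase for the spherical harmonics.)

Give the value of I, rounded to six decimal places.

Σlᵢ=5 odd — θ-integrand is odd under cosθ→−cosθ; I=0

0.000000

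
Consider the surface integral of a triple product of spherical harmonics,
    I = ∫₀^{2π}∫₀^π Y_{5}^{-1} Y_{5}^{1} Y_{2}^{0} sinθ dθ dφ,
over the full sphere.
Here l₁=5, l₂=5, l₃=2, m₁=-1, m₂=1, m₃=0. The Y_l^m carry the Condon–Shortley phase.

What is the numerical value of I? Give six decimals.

Rules hold: Σm=0, L=12 even, 0≤2≤10.
N = 11·11·5 = 605
Δ = 8!·2!·2!/13! = 1/38610
Racah Σ t=3..5: t=3:−1/2880 t=4:+1/576 t=5:−1/2880 = 1/960
⇒ 3j(5 5 2; 0 0 0)² = 10/429, sgn +1
Racah Σ t=4..6: t=4:+1/2304 t=5:−1/720 t=6:+1/5760 = -1/1280
⇒ 3j(5 5 2; -1 1 0)² = 27/1430, sgn -1
4πI² = N·(3j₀)²·(3jₘ)² = 45/169
I = -1·√(0.266272/4π) = -0.14556534

-0.145565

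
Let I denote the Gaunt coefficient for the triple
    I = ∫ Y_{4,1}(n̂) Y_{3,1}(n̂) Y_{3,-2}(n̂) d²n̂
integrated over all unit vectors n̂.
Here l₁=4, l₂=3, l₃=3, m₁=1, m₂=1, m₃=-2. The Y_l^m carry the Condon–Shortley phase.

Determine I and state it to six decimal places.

Checks pass: Σm=0; 10 even; l₃=3∈[1,7].
(2·4+1)(2·3+1)(2·3+1) = 441
Δ: 4! 4! 2! / 11! → 1/34650
sum: t=1:−1/72 t=2:+1/16 t=3:−1/72 = 5/144
3j²(4 3 3; 0 0 0) = Δ·Π!·Σ² = 2/77  (sign -1)
sum: t=2:+1/48 t=3:−1/144 = 1/72
3j²(4 3 3; 1 1 -2) = Δ·Π!·Σ² = 16/693  (sign -1)
combine: 4πI² = 441·2/77·16/693 = 32/121
take √, sign +1: I = 0.14506992

0.145070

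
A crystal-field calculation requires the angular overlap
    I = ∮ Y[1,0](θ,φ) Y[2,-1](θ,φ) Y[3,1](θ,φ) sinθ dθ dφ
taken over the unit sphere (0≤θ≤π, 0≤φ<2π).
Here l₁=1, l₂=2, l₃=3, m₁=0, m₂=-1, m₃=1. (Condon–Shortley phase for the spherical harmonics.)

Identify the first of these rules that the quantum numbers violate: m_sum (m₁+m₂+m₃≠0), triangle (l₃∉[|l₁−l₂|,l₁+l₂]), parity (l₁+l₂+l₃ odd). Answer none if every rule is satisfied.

none

Σmᵢ = 0  ✓
l₃∈[|l₁−l₂|,l₁+l₂]=[1,3], have l₃=3  ✓
Σlᵢ = 6 ⇒ even  ✓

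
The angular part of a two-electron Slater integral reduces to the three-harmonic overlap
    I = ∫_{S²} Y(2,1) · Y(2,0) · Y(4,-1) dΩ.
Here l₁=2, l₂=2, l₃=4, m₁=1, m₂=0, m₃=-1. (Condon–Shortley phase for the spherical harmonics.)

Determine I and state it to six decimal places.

-0.220728

Checks pass: Σm=0; 8 even; l₃=4∈[0,4].
(2·2+1)(2·2+1)(2·4+1) = 225
Δ: 0! 4! 4! / 9! → 1/630
sum: t=0:+1/16 = 1/16
3j²(2 2 4; 0 0 0) = Δ·Π!·Σ² = 2/35  (sign +1)
sum: t=0:+1/24 = 1/24
3j²(2 2 4; 1 0 -1) = Δ·Π!·Σ² = 1/21  (sign -1)
combine: 4πI² = 225·2/35·1/21 = 30/49
take √, sign -1: I = -0.22072812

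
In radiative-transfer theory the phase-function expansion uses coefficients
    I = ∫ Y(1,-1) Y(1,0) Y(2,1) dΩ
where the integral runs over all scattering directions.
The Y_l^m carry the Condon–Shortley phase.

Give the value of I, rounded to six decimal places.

Rules hold: Σm=0, L=4 even, 0≤2≤2.
N = 3·3·5 = 45
Δ = 0!·2!·2!/5! = 1/30
Racah Σ t=0..0: t=0:+1/1 = 1/1
⇒ 3j(1 1 2; 0 0 0)² = 2/15, sgn +1
Racah Σ t=0..0: t=0:+1/2 = 1/2
⇒ 3j(1 1 2; -1 0 1)² = 1/10, sgn -1
4πI² = N·(3j₀)²·(3jₘ)² = 3/5
I = -1·√(0.6/4π) = -0.21850969

-0.218510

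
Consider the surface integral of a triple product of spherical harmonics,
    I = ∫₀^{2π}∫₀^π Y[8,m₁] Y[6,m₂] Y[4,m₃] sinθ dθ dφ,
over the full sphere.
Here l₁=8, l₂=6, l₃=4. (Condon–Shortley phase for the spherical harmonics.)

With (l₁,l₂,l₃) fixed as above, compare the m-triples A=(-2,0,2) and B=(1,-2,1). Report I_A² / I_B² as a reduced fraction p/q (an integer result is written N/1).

192/841

Same 8,6,4: normalisation and zero-m 3j drop out of the ratio.
A: Δ: 10! 6! 2! / 19! → 1/23279256; sum: t=4:+1/24883200 t=5:−1/1728000 t=6:+1/1658880 = 1/15552000; 3j²(8 6 4; -2 0 2) = Δ·Π!·Σ² = 16/46189  (sign +1)
B: Δ: 10! 6! 2! / 19! → 1/23279256; sum: t=2:+1/19353600 t=3:−1/1451520 t=4:+1/1244160 = 29/174182400; 3j²(8 6 4; 1 -2 1) = Δ·Π!·Σ² = 841/554268  (sign -1)
I_A²/I_B² = (16/46189)/(841/554268) = 192/841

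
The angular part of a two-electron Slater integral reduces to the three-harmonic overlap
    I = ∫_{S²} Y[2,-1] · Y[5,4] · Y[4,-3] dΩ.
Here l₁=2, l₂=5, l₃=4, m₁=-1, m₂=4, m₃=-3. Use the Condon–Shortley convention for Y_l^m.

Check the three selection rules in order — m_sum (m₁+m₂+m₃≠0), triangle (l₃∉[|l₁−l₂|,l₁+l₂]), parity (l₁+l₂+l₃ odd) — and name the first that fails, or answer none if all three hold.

parity

azimuthal sum: -1 + 4 − 3 = 0  ✓
3 ≤ 4 ≤ 7 (triangle on l)  ✓
L = 2 + 5 + 4 = 11 (odd)  ✗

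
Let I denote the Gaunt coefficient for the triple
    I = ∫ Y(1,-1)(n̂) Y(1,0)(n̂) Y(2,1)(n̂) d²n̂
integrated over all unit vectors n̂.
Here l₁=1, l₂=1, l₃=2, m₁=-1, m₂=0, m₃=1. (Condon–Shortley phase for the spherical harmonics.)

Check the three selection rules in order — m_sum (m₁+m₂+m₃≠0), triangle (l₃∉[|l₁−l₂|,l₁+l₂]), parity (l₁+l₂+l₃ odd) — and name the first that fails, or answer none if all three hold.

none

m₁+m₂+m₃ = -1 + 0 + 1 = 0  ✓
triangle: |1−1|=0 ≤ l₃=2 ≤ 1+1=2  ✓
parity: l₁+l₂+l₃ = 4 is even  ✓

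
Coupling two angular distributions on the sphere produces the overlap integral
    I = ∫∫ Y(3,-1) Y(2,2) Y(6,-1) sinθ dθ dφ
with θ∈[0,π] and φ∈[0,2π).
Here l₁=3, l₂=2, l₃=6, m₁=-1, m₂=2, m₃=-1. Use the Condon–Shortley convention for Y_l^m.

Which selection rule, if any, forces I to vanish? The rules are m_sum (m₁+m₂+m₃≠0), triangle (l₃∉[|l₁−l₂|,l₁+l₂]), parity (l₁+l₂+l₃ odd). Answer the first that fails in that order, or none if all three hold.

triangle

m₁+m₂+m₃ = -1 + 2 − 1 = 0  ✓
triangle: |3−2|=1 ≤ l₃=6 ≤ 3+2=5  ✗
parity: l₁+l₂+l₃ = 11 is odd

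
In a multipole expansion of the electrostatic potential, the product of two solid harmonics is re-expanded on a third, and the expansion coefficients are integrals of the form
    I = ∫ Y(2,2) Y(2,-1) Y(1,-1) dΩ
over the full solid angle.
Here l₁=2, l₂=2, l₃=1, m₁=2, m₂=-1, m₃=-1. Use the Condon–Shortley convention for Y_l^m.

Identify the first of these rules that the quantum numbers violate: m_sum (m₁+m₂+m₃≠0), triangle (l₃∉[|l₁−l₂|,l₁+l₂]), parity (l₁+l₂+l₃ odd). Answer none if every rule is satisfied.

parity

Σmᵢ = 0  ✓
l₃∈[|l₁−l₂|,l₁+l₂]=[0,4], have l₃=1  ✓
Σlᵢ = 5 ⇒ odd  ✗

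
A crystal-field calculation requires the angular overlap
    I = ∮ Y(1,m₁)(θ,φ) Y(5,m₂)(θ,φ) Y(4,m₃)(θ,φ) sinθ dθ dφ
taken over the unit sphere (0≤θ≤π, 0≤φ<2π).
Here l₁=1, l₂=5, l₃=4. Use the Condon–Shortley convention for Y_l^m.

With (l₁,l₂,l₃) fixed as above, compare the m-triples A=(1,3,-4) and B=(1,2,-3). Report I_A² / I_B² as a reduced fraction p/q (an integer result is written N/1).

Same 1,5,4: normalisation and zero-m 3j drop out of the ratio.
A: Δ: 2! 0! 8! / 11! → 1/495; sum: t=0:+1/80640 = 1/80640; 3j²(1 5 4; 1 3 -4) = Δ·Π!·Σ² = 1/495  (sign +1)
B: Δ: 2! 0! 8! / 11! → 1/495; sum: t=0:+1/10080 = 1/10080; 3j²(1 5 4; 1 2 -3) = Δ·Π!·Σ² = 1/165  (sign -1)
I_A²/I_B² = (1/495)/(1/165) = 1/3

1/3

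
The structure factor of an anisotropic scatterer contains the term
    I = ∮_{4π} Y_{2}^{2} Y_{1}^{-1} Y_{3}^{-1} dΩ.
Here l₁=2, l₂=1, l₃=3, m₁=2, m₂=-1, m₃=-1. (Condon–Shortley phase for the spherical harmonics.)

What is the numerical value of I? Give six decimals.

-0.082589

m-sum 0 ✓  L=6 even ✓  1≤3≤3 ✓
Π(2lᵢ+1) = 5×3×7 = 105
triangle coeff Δ(2,1,3) = 1/105
Σ_t [0,0]: t=0:+1/4 = 1/4
(3j)²=3/35 [(2 1 3; 0 0 0)], sign=-1
Σ_t [0,0]: t=0:+1/48 = 1/48
(3j)²=1/105 [(2 1 3; 2 -1 -1)], sign=+1
⇒ 4πI² = 3/35
I = (-1)√(3/35/(4π)) = -0.08258890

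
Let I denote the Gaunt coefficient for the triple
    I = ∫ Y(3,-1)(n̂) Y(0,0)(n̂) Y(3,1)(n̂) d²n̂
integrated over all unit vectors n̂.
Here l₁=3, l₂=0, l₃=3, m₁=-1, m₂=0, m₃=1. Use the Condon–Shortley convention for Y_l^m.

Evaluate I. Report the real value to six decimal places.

Checks pass: Σm=0; 6 even; l₃=3∈[3,3].
(2·3+1)(2·0+1)(2·3+1) = 49
Δ: 0! 6! 0! / 7! → 1/7
sum: t=0:+1/36 = 1/36
3j²(3 0 3; 0 0 0) = Δ·Π!·Σ² = 1/7  (sign -1)
sum: t=0:+1/48 = 1/48
3j²(3 0 3; -1 0 1) = Δ·Π!·Σ² = 1/7  (sign +1)
combine: 4πI² = 49·1/7·1/7 = 1/1
take √, sign -1: I = -0.28209479

-0.282095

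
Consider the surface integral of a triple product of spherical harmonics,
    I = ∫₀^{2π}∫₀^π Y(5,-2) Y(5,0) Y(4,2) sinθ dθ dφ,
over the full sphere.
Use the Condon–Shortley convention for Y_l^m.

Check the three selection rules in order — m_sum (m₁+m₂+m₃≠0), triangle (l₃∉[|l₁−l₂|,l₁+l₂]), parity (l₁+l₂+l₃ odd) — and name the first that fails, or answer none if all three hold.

m₁+m₂+m₃ = -2 + 0 + 2 = 0  ✓
triangle: |5−5|=0 ≤ l₃=4 ≤ 5+5=10  ✓
parity: l₁+l₂+l₃ = 14 is even  ✓

none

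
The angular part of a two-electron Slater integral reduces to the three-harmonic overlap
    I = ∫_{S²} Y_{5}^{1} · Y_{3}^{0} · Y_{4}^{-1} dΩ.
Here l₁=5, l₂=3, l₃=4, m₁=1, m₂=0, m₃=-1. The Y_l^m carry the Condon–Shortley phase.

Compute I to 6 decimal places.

Checks pass: Σm=0; 12 even; l₃=4∈[2,8].
(2·5+1)(2·3+1)(2·4+1) = 693
Δ: 4! 6! 2! / 13! → 1/180180
sum: t=1:−1/576 t=2:+1/144 t=3:−1/576 = 1/288
3j²(5 3 4; 0 0 0) = Δ·Π!·Σ² = 20/1001  (sign +1)
sum: t=1:−1/432 t=2:+1/192 t=3:−1/1440 = 19/8640
3j²(5 3 4; 1 0 -1) = Δ·Π!·Σ² = 361/30030  (sign -1)
combine: 4πI² = 693·20/1001·361/30030 = 2166/13013
take √, sign -1: I = -0.11508947

-0.115089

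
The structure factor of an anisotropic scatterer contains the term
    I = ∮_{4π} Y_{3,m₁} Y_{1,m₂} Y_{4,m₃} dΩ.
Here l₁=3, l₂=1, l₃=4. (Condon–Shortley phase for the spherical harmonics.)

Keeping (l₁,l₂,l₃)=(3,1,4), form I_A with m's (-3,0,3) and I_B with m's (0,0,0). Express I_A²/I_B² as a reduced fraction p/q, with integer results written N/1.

Shared (l₁,l₂,l₃)=(3,1,4): N and (l;000)² cancel in I_A²/I_B².
A: Δ = 0!·6!·2!/9! = 1/252; Racah Σ t=0..0: t=0:+1/720 = 1/720; ⇒ 3j(3 1 4; -3 0 3)² = 1/36, sgn -1
B: Δ = 0!·6!·2!/9! = 1/252; Racah Σ t=0..0: t=0:+1/36 = 1/36; ⇒ 3j(3 1 4; 0 0 0)² = 4/63, sgn +1
I_A²/I_B² = (1/36)/(4/63) = 7/16

7/16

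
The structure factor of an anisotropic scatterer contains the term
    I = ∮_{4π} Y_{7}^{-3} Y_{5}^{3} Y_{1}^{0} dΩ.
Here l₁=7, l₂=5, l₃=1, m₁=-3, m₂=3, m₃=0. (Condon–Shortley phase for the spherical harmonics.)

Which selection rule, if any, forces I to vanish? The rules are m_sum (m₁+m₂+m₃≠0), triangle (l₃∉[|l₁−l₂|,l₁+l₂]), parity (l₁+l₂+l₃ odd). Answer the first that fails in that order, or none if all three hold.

triangle

Σmᵢ = 0  ✓
l₃∈[|l₁−l₂|,l₁+l₂]=[2,12], have l₃=1  ✗
Σlᵢ = 13 ⇒ odd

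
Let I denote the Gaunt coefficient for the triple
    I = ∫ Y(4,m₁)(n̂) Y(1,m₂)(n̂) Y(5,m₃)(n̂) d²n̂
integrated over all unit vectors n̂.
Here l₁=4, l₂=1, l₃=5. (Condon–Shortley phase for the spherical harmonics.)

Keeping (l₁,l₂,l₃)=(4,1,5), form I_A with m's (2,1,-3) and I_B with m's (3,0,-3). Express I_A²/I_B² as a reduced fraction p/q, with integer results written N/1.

Shared (l₁,l₂,l₃)=(4,1,5): N and (l;000)² cancel in I_A²/I_B².
A: Δ = 0!·8!·2!/11! = 1/495; Racah Σ t=0..0: t=0:+1/2880 = 1/2880; ⇒ 3j(4 1 5; 2 1 -3)² = 28/495, sgn +1
B: Δ = 0!·8!·2!/11! = 1/495; Racah Σ t=0..0: t=0:+1/5040 = 1/5040; ⇒ 3j(4 1 5; 3 0 -3)² = 16/495, sgn +1
I_A²/I_B² = (28/495)/(16/495) = 7/4

7/4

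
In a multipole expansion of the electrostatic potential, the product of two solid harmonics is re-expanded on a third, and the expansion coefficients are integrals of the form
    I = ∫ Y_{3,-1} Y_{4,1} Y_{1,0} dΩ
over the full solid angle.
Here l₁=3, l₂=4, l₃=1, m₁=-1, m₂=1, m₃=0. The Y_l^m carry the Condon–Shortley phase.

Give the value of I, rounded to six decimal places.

m-sum 0 ✓  L=8 even ✓  1≤1≤7 ✓
Π(2lᵢ+1) = 7×9×3 = 189
triangle coeff Δ(3,4,1) = 1/252
Σ_t [3,3]: t=3:−1/36 = -1/36
(3j)²=4/63 [(3 4 1; 0 0 0)], sign=+1
Σ_t [4,4]: t=4:+1/48 = 1/48
(3j)²=5/84 [(3 4 1; -1 1 0)], sign=-1
⇒ 4πI² = 5/7
I = (-1)√(5/7/(4π)) = -0.23841361

-0.238414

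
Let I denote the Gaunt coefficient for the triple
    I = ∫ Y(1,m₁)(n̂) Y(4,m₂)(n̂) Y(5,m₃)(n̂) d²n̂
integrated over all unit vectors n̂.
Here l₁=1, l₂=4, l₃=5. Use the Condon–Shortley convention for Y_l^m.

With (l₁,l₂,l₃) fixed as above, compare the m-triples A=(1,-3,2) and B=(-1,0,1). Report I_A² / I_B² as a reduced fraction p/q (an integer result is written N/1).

l's match ⇒ only the (l;m) 3-j factors differ between A and B.
A: triangle coeff Δ(1,4,5) = 1/495; Σ_t [0,0]: t=0:+1/10080 = 1/10080; (3j)²=1/165 [(1 4 5; 1 -3 2)], sign=-1
B: triangle coeff Δ(1,4,5) = 1/495; Σ_t [0,0]: t=0:+1/1152 = 1/1152; (3j)²=1/33 [(1 4 5; -1 0 1)], sign=+1
I_A²/I_B² = (1/165)/(1/33) = 1/5

1/5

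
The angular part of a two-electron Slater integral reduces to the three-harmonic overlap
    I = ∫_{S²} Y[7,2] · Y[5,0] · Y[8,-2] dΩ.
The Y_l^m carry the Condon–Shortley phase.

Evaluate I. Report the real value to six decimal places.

0.020044

Rules hold: Σm=0, L=20 even, 2≤8≤12.
N = 15·11·17 = 2805
Δ = 4!·10!·6!/21! = 1/814773960
Racah Σ t=0..4: t=0:+1/87091200 t=1:−1/4976640 t=2:+1/2073600 t=3:−1/4976640 t=4:+1/87091200 = 1/9676800
⇒ 3j(7 5 8; 0 0 0)² = 360/46189, sgn +1
Racah Σ t=0..4: t=0:+1/41472000 t=1:−1/4976640 t=2:+1/4354560 t=3:−1/23224320 t=4:+1/1045094400 = 1/93312000
⇒ 3j(7 5 8; 2 0 -2)² = 32/138567, sgn +1
4πI² = N·(3j₀)²·(3jₘ)² = 57600/11408683
I = +1·√(0.00504879/4π) = 0.02004419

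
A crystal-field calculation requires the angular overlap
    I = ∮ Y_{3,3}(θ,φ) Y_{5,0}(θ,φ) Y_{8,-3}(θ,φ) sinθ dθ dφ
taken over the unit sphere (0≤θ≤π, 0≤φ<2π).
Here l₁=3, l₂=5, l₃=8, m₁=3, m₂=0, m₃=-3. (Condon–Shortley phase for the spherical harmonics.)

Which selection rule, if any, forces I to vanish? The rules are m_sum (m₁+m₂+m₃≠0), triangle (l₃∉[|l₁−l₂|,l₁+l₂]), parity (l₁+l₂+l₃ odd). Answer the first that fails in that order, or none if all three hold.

none

Σmᵢ = 0  ✓
l₃∈[|l₁−l₂|,l₁+l₂]=[2,8], have l₃=8  ✓
Σlᵢ = 16 ⇒ even  ✓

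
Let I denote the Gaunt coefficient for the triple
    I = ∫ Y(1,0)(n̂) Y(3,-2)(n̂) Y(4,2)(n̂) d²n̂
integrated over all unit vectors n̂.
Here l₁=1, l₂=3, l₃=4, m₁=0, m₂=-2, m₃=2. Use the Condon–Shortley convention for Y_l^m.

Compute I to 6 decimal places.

m-sum 0 ✓  L=8 even ✓  2≤4≤4 ✓
Π(2lᵢ+1) = 3×7×9 = 189
triangle coeff Δ(1,3,4) = 1/252
Σ_t [0,0]: t=0:+1/36 = 1/36
(3j)²=4/63 [(1 3 4; 0 0 0)], sign=+1
Σ_t [0,0]: t=0:+1/120 = 1/120
(3j)²=1/21 [(1 3 4; 0 -2 2)], sign=+1
⇒ 4πI² = 4/7
I = (+1)√(4/7/(4π)) = 0.21324362

0.213244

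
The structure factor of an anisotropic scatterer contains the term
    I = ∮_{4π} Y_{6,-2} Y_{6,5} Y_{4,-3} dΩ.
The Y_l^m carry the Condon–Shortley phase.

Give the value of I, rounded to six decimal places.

0.160494

m-sum 0 ✓  L=16 even ✓  0≤4≤12 ✓
Π(2lᵢ+1) = 13×13×9 = 1521
triangle coeff Δ(6,6,4) = 1/15315300
Σ_t [2,6]: t=2:+1/829440 t=3:−1/25920 t=4:+1/9216 t=5:−1/25920 t=6:+1/829440 = 7/207360
(3j)²=28/2431 [(6 6 4; 0 0 0)], sign=+1
Σ_t [7,8]: t=7:−1/725760 t=8:+1/5806080 = -1/829440
(3j)²=49/2652 [(6 6 4; -2 5 -3)], sign=+1
⇒ 4πI² = 1029/3179
I = (+1)√(1029/3179/(4π)) = 0.16049352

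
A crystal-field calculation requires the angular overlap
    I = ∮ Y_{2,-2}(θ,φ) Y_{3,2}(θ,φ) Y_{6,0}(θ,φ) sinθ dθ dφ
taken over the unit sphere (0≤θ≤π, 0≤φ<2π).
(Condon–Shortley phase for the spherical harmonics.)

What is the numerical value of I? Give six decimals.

|2−3|≤6≤2+3 violated ⇒ I = 0

0.000000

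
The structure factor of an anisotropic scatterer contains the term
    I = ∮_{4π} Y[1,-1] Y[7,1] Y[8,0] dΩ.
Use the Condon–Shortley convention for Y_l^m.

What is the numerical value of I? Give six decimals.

0.161907

Checks pass: Σm=0; 16 even; l₃=8∈[6,8].
(2·1+1)(2·7+1)(2·8+1) = 765
Δ: 0! 2! 14! / 17! → 1/2040
sum: t=0:+1/25401600 = 1/25401600
3j²(1 7 8; 0 0 0) = Δ·Π!·Σ² = 8/255  (sign +1)
sum: t=0:+1/58060800 = 1/58060800
3j²(1 7 8; -1 1 0) = Δ·Π!·Σ² = 7/510  (sign +1)
combine: 4πI² = 765·8/255·7/510 = 28/85
take √, sign +1: I = 0.16190663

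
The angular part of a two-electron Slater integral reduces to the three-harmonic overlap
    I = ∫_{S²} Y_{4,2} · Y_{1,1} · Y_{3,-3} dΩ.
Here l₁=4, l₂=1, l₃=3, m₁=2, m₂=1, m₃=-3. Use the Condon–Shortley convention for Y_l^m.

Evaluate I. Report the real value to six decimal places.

0.061558

m-sum 0 ✓  L=8 even ✓  3≤3≤5 ✓
Π(2lᵢ+1) = 9×3×7 = 189
triangle coeff Δ(4,1,3) = 1/252
Σ_t [1,1]: t=1:−1/36 = -1/36
(3j)²=4/63 [(4 1 3; 0 0 0)], sign=+1
Σ_t [2,2]: t=2:+1/1440 = 1/1440
(3j)²=1/252 [(4 1 3; 2 1 -3)], sign=+1
⇒ 4πI² = 1/21
I = (+1)√(1/21/(4π)) = 0.06155813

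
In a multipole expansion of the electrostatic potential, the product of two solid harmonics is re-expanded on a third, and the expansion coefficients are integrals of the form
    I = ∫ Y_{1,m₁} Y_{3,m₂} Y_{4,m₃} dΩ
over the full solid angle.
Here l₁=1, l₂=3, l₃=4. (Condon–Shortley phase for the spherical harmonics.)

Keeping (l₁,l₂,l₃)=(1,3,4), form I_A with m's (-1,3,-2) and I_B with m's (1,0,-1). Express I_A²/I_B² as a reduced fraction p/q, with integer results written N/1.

1/10

l's match ⇒ only the (l;m) 3-j factors differ between A and B.
A: triangle coeff Δ(1,3,4) = 1/252; Σ_t [0,0]: t=0:+1/1440 = 1/1440; (3j)²=1/252 [(1 3 4; -1 3 -2)], sign=+1
B: triangle coeff Δ(1,3,4) = 1/252; Σ_t [0,0]: t=0:+1/72 = 1/72; (3j)²=5/126 [(1 3 4; 1 0 -1)], sign=-1
I_A²/I_B² = (1/252)/(5/126) = 1/10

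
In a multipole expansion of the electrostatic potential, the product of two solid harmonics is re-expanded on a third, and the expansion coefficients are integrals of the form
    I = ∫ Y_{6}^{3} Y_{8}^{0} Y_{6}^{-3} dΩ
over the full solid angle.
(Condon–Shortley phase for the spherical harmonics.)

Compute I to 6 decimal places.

0.031099

m-sum 0 ✓  L=20 even ✓  2≤6≤14 ✓
Π(2lᵢ+1) = 13×17×13 = 2873
triangle coeff Δ(6,8,6) = 1/1309458150
Σ_t [2,6]: t=2:+1/49766400 t=3:−1/3110400 t=4:+1/1327104 t=5:−1/3110400 t=6:+1/49766400 = 1/6635520
(3j)²=350/46189 [(6 8 6; 0 0 0)], sign=+1
Σ_t [0,3]: t=0:+1/9754214400 t=1:−1/101606400 t=2:+1/12441600 t=3:−1/12441600 = -19/1950842880
(3j)²=19/34034 [(6 8 6; 3 0 -3)], sign=+1
⇒ 4πI² = 25/2057
I = (+1)√(25/2057/(4π)) = 0.03109911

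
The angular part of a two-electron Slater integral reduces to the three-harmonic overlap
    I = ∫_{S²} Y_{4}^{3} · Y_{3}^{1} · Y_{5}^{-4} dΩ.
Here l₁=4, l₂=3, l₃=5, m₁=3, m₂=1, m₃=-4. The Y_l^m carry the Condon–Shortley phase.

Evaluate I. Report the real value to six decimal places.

0.042401

m-sum 0 ✓  L=12 even ✓  1≤5≤7 ✓
Π(2lᵢ+1) = 9×7×11 = 693
triangle coeff Δ(4,3,5) = 1/180180
Σ_t [0,2]: t=0:+1/576 t=1:−1/144 t=2:+1/576 = -1/288
(3j)²=20/1001 [(4 3 5; 0 0 0)], sign=+1
Σ_t [0,1]: t=0:+1/5760 t=1:−1/4320 = -1/17280
(3j)²=7/4290 [(4 3 5; 3 1 -4)], sign=+1
⇒ 4πI² = 42/1859
I = (+1)√(42/1859/(4π)) = 0.04240138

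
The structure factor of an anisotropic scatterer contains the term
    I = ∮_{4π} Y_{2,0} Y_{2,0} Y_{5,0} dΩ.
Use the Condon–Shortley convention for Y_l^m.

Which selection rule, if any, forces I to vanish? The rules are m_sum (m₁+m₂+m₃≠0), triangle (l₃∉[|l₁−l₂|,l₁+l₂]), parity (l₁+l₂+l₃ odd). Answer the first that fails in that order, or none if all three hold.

triangle

Σmᵢ = 0  ✓
l₃∈[|l₁−l₂|,l₁+l₂]=[0,4], have l₃=5  ✗
Σlᵢ = 9 ⇒ odd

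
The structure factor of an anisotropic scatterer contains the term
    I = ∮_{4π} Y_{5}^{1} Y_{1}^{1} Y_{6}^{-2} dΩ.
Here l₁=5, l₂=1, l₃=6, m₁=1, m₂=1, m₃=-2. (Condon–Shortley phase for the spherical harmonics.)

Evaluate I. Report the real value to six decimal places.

0.216205

Rules hold: Σm=0, L=12 even, 4≤6≤6.
N = 11·3·13 = 429
Δ = 0!·10!·2!/13! = 1/858
Racah Σ t=0..0: t=0:+1/14400 = 1/14400
⇒ 3j(5 1 6; 0 0 0)² = 6/143, sgn +1
Racah Σ t=0..0: t=0:+1/34560 = 1/34560
⇒ 3j(5 1 6; 1 1 -2)² = 14/429, sgn +1
4πI² = N·(3j₀)²·(3jₘ)² = 84/143
I = +1·√(0.587413/4π) = 0.21620548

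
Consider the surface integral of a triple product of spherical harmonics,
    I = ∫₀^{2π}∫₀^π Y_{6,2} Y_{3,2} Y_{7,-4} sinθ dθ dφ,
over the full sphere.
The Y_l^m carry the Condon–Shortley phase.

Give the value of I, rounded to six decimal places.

0.049256

Checks pass: Σm=0; 16 even; l₃=7∈[3,9].
(2·6+1)(2·3+1)(2·7+1) = 1365
Δ: 2! 10! 4! / 17! → 1/2042040
sum: t=0:+1/207360 t=1:−1/57600 t=2:+1/207360 = -1/129600
3j²(6 3 7; 0 0 0) = Δ·Π!·Σ² = 168/12155  (sign +1)
sum: t=1:−1/725760 t=2:+1/967680 = -1/2903040
3j²(6 3 7; 2 2 -4) = Δ·Π!·Σ² = 5/3094  (sign +1)
combine: 4πI² = 1365·168/12155·5/3094 = 1260/41327
take √, sign +1: I = 0.04925648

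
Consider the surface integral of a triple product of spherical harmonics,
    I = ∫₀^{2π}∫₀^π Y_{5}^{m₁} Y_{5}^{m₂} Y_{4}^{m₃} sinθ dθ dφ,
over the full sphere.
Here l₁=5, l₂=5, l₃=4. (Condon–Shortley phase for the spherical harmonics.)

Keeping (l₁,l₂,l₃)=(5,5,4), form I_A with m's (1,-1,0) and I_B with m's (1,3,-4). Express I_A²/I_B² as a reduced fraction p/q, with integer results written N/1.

l's match ⇒ only the (l;m) 3-j factors differ between A and B.
A: triangle coeff Δ(5,5,4) = 1/3153150; Σ_t [0,4]: t=0:+1/414720 t=1:−1/4320 t=2:+1/768 t=3:−1/1296 t=4:+1/27648 = 7/20736; (3j)²=8/1287 [(5 5 4; 1 -1 0)], sign=+1
B: triangle coeff Δ(5,5,4) = 1/3153150; Σ_t [4,4]: t=4:+1/27648 = 1/27648; (3j)²=10/429 [(5 5 4; 1 3 -4)], sign=+1
I_A²/I_B² = (8/1287)/(10/429) = 4/15

4/15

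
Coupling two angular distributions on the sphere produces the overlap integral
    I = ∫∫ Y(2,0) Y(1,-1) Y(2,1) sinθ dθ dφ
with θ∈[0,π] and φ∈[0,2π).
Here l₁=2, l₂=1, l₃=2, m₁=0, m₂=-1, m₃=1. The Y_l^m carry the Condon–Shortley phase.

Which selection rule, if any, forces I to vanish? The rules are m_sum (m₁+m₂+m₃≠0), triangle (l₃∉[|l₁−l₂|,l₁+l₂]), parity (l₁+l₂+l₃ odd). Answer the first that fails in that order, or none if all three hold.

parity

Σmᵢ = 0  ✓
l₃∈[|l₁−l₂|,l₁+l₂]=[1,3], have l₃=2  ✓
Σlᵢ = 5 ⇒ odd  ✗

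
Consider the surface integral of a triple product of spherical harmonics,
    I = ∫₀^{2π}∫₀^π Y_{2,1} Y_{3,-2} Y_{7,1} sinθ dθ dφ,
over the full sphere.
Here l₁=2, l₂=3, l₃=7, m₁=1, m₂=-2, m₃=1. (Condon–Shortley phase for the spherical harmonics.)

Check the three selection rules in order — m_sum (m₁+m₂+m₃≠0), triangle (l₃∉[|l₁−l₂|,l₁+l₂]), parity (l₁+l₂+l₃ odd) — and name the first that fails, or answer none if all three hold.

triangle

azimuthal sum: 1 − 2 + 1 = 0  ✓
1 ≤ 7 ≤ 5 (triangle on l)  ✗
L = 2 + 3 + 7 = 12 (even)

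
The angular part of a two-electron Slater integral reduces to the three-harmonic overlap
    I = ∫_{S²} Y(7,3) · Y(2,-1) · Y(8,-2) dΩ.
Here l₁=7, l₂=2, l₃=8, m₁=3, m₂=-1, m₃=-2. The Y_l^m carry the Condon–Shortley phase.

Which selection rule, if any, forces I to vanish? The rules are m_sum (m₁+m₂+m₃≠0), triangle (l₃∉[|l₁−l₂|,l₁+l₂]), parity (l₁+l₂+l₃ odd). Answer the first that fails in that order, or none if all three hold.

parity

m₁+m₂+m₃ = 3 − 1 − 2 = 0  ✓
triangle: |7−2|=5 ≤ l₃=8 ≤ 7+2=9  ✓
parity: l₁+l₂+l₃ = 17 is odd  ✗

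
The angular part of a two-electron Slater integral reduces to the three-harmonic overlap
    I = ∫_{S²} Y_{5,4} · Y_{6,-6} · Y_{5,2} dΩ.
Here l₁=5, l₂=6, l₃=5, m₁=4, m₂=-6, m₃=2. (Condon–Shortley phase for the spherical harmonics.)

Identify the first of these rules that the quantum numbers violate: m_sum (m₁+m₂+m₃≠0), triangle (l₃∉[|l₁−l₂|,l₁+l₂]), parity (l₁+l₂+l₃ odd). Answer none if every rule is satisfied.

azimuthal sum: 4 − 6 + 2 = 0  ✓
1 ≤ 5 ≤ 11 (triangle on l)  ✓
L = 5 + 6 + 5 = 16 (even)  ✓

none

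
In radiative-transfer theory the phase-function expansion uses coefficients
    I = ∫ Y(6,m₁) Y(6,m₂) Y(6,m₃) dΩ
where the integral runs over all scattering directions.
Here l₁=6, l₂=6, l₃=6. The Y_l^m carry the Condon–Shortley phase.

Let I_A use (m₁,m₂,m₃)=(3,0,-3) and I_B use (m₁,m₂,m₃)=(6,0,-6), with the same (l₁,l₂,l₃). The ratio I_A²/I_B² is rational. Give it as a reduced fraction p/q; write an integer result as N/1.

Same 6,6,6: normalisation and zero-m 3j drop out of the ratio.
A: Δ: 6! 6! 6! / 19! → 1/325909584; sum: t=0:+1/18662400 t=1:−1/691200 t=2:+1/276480 t=3:−1/933120 = 43/37324800; 3j²(6 6 6; 3 0 -3) = Δ·Π!·Σ² = 1849/184756  (sign -1)
B: Δ: 6! 6! 6! / 19! → 1/325909584; sum: t=0:+1/373248000 = 1/373248000; 3j²(6 6 6; 6 0 -6) = Δ·Π!·Σ² = 11/4199  (sign +1)
I_A²/I_B² = (1849/184756)/(11/4199) = 1849/484

1849/484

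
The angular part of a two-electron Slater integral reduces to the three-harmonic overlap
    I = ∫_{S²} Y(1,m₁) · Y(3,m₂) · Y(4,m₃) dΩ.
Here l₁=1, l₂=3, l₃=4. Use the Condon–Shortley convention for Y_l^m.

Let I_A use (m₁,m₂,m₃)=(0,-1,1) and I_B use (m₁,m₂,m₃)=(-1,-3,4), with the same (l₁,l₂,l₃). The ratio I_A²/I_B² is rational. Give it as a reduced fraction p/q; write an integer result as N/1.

15/28

Shared (l₁,l₂,l₃)=(1,3,4): N and (l;000)² cancel in I_A²/I_B².
A: Δ = 0!·2!·6!/9! = 1/252; Racah Σ t=0..0: t=0:+1/48 = 1/48; ⇒ 3j(1 3 4; 0 -1 1)² = 5/84, sgn -1
B: Δ = 0!·2!·6!/9! = 1/252; Racah Σ t=0..0: t=0:+1/1440 = 1/1440; ⇒ 3j(1 3 4; -1 -3 4)² = 1/9, sgn +1
I_A²/I_B² = (5/84)/(1/9) = 15/28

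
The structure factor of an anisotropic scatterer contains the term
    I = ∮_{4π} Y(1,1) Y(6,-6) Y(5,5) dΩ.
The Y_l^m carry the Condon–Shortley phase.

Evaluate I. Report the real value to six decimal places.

Rules hold: Σm=0, L=12 even, 5≤5≤7.
N = 3·13·11 = 429
Δ = 2!·0!·10!/13! = 1/858
Racah Σ t=1..1: t=1:−1/14400 = -1/14400
⇒ 3j(1 6 5; 0 0 0)² = 6/143, sgn +1
Racah Σ t=0..0: t=0:+1/7257600 = 1/7257600
⇒ 3j(1 6 5; 1 -6 5)² = 1/13, sgn +1
4πI² = N·(3j₀)²·(3jₘ)² = 18/13
I = +1·√(1.38462/4π) = 0.33194004

0.331940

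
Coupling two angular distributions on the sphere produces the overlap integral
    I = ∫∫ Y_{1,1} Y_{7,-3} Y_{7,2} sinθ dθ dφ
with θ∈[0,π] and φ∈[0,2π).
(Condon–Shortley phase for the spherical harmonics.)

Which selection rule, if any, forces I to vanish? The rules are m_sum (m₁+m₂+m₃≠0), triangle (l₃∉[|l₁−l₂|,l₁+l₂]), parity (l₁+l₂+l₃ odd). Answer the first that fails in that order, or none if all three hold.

azimuthal sum: 1 − 3 + 2 = 0  ✓
6 ≤ 7 ≤ 8 (triangle on l)  ✓
L = 1 + 7 + 7 = 15 (odd)  ✗

parity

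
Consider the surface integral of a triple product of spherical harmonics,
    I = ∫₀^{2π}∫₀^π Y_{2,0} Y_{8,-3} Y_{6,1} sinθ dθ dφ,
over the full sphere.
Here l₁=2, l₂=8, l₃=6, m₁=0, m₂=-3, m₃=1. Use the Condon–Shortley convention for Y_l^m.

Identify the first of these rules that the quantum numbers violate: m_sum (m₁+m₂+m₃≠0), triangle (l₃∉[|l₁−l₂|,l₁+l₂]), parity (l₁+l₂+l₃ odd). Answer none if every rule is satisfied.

m₁+m₂+m₃ = 0 − 3 + 1 = -2  ✗
triangle: |2−8|=6 ≤ l₃=6 ≤ 2+8=10
parity: l₁+l₂+l₃ = 16 is even

m_sum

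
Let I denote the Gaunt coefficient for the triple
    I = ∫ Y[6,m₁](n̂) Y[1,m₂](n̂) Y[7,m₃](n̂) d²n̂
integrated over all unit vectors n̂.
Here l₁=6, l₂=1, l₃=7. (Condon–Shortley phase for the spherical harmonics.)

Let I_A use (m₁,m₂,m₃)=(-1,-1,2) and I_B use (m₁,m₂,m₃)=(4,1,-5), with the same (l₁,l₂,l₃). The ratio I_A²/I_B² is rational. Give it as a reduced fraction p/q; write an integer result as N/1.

Shared (l₁,l₂,l₃)=(6,1,7): N and (l;000)² cancel in I_A²/I_B².
A: Δ = 0!·12!·2!/15! = 1/1365; Racah Σ t=0..0: t=0:+1/1209600 = 1/1209600; ⇒ 3j(6 1 7; -1 -1 2)² = 12/455, sgn -1
B: Δ = 0!·12!·2!/15! = 1/1365; Racah Σ t=0..0: t=0:+1/14515200 = 1/14515200; ⇒ 3j(6 1 7; 4 1 -5)² = 22/455, sgn +1
I_A²/I_B² = (12/455)/(22/455) = 6/11

6/11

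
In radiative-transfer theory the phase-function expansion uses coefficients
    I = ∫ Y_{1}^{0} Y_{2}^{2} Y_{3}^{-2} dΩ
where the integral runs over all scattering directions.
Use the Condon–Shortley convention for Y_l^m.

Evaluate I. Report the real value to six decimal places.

0.184674

m-sum 0 ✓  L=6 even ✓  1≤3≤3 ✓
Π(2lᵢ+1) = 3×5×7 = 105
triangle coeff Δ(1,2,3) = 1/105
Σ_t [0,0]: t=0:+1/4 = 1/4
(3j)²=3/35 [(1 2 3; 0 0 0)], sign=-1
Σ_t [0,0]: t=0:+1/24 = 1/24
(3j)²=1/21 [(1 2 3; 0 2 -2)], sign=-1
⇒ 4πI² = 3/7
I = (+1)√(3/7/(4π)) = 0.18467439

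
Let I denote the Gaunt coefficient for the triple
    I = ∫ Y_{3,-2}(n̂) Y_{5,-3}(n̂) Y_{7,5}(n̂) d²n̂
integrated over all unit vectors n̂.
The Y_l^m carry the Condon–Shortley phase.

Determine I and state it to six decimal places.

0.000000

Σlᵢ=15 odd — θ-integrand is odd under cosθ→−cosθ; I=0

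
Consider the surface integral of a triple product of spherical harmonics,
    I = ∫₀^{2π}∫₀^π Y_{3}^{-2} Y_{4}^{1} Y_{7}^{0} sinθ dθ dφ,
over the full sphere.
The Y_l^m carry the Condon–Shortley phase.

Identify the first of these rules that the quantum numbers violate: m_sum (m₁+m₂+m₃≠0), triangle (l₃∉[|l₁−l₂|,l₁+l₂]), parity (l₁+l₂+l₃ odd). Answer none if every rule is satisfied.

m_sum

azimuthal sum: -2 + 1 + 0 = -1  ✗
1 ≤ 7 ≤ 7 (triangle on l)
L = 3 + 4 + 7 = 14 (even)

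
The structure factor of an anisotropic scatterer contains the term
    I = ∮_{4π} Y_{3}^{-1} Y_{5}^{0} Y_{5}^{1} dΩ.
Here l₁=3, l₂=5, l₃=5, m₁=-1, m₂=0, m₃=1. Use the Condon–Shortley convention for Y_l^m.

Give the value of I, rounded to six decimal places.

Σlᵢ=13 odd — θ-integrand is odd under cosθ→−cosθ; I=0

0.000000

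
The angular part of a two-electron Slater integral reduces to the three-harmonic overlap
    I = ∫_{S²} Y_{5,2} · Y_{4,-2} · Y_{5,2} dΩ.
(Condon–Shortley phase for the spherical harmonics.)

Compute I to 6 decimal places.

0.000000

m-sum = 2 − 2 + 2 = 2 ≠ 0 ⇒ I = 0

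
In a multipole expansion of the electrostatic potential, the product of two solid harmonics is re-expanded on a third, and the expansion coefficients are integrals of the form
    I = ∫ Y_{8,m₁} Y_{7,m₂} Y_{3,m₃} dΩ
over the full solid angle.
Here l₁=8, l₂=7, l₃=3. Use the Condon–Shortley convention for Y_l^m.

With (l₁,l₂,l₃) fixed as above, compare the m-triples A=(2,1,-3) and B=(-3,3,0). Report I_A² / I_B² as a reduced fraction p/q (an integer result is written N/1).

l's match ⇒ only the (l;m) 3-j factors differ between A and B.
A: triangle coeff Δ(8,7,3) = 1/5290740; Σ_t [6,6]: t=6:+1/24883200 = 1/24883200; (3j)²=70/4199 [(8 7 3; 2 1 -3)], sign=+1
B: triangle coeff Δ(8,7,3) = 1/5290740; Σ_t [8,10]: t=8:+1/11612160 t=9:−1/8709120 t=10:+1/87091200 = -1/58060800; (3j)²=99/117572 [(8 7 3; -3 3 0)], sign=+1
I_A²/I_B² = (70/4199)/(99/117572) = 1960/99

1960/99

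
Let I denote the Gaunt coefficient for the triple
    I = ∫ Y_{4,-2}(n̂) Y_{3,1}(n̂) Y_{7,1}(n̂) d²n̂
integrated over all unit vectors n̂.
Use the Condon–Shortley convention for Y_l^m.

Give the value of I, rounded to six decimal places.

Checks pass: Σm=0; 14 even; l₃=7∈[1,7].
(2·4+1)(2·3+1)(2·7+1) = 945
Δ: 0! 8! 6! / 15! → 1/45045
sum: t=0:+1/20736 = 1/20736
3j²(4 3 7; 0 0 0) = Δ·Π!·Σ² = 35/1287  (sign -1)
sum: t=0:+1/69120 = 1/69120
3j²(4 3 7; -2 1 1) = Δ·Π!·Σ² = 4/429  (sign +1)
combine: 4πI² = 945·35/1287·4/429 = 4900/20449
take √, sign -1: I = -0.13808836

-0.138088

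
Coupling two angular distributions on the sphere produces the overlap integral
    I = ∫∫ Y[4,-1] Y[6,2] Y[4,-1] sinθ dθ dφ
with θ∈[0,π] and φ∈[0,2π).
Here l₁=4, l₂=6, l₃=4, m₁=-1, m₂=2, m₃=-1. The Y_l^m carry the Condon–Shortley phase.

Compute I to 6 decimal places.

m-sum 0 ✓  L=14 even ✓  2≤4≤10 ✓
Π(2lᵢ+1) = 9×13×9 = 1053
triangle coeff Δ(4,6,4) = 1/1261260
Σ_t [2,4]: t=2:+1/4608 t=3:−1/1296 t=4:+1/4608 = -7/20736
(3j)²=20/1287 [(4 6 4; 0 0 0)], sign=-1
Σ_t [3,5]: t=3:−1/8640 t=4:+1/2304 t=5:−1/8640 = 7/34560
(3j)²=7/429 [(4 6 4; -1 2 -1)], sign=-1
⇒ 4πI² = 420/1573
I = (+1)√(420/1573/(4π)) = 0.14576570

0.145766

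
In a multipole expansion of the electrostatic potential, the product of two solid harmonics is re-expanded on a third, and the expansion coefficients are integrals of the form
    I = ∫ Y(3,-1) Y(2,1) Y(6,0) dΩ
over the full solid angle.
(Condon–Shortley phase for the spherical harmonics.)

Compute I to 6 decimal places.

0.000000

triangle: need 1≤l₃≤5, have 6; I=0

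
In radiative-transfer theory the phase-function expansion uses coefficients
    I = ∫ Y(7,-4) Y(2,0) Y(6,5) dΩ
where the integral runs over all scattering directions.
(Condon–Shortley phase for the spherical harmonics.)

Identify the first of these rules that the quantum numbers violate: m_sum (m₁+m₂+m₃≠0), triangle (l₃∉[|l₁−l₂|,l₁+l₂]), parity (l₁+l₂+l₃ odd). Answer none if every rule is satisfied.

azimuthal sum: -4 + 0 + 5 = 1  ✗
5 ≤ 6 ≤ 9 (triangle on l)
L = 7 + 2 + 6 = 15 (odd)

m_sum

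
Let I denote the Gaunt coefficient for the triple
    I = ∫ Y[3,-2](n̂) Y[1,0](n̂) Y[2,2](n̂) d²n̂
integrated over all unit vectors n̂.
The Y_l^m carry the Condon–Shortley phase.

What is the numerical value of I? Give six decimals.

m-sum 0 ✓  L=6 even ✓  2≤2≤4 ✓
Π(2lᵢ+1) = 7×3×5 = 105
triangle coeff Δ(3,1,2) = 1/105
Σ_t [1,1]: t=1:−1/4 = -1/4
(3j)²=3/35 [(3 1 2; 0 0 0)], sign=-1
Σ_t [1,1]: t=1:−1/24 = -1/24
(3j)²=1/21 [(3 1 2; -2 0 2)], sign=-1
⇒ 4πI² = 3/7
I = (+1)√(3/7/(4π)) = 0.18467439

0.184674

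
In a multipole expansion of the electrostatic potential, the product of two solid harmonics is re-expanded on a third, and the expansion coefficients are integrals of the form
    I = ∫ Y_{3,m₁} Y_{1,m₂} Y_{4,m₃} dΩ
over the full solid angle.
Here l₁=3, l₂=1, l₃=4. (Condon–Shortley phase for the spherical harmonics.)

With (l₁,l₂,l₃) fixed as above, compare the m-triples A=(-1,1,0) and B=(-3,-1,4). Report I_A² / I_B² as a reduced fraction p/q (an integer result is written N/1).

3/14

Shared (l₁,l₂,l₃)=(3,1,4): N and (l;000)² cancel in I_A²/I_B².
A: Δ = 0!·6!·2!/9! = 1/252; Racah Σ t=0..0: t=0:+1/96 = 1/96; ⇒ 3j(3 1 4; -1 1 0)² = 1/42, sgn +1
B: Δ = 0!·6!·2!/9! = 1/252; Racah Σ t=0..0: t=0:+1/1440 = 1/1440; ⇒ 3j(3 1 4; -3 -1 4)² = 1/9, sgn +1
I_A²/I_B² = (1/42)/(1/9) = 3/14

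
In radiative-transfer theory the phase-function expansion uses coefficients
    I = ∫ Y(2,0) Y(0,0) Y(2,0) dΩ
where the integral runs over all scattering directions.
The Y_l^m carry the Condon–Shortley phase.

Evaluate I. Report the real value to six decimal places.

0.282095

Rules hold: Σm=0, L=4 even, 2≤2≤2.
N = 5·1·5 = 25
Δ = 0!·4!·0!/5! = 1/5
Racah Σ t=0..0: t=0:+1/4 = 1/4
⇒ 3j(2 0 2; 0 0 0)² = 1/5, sgn +1
(m-triple is (0,0,0) — same symbol as above.)
4πI² = N·(3j₀)²·(3jₘ)² = 1/1
I = +1·√(1/4π) = 0.28209479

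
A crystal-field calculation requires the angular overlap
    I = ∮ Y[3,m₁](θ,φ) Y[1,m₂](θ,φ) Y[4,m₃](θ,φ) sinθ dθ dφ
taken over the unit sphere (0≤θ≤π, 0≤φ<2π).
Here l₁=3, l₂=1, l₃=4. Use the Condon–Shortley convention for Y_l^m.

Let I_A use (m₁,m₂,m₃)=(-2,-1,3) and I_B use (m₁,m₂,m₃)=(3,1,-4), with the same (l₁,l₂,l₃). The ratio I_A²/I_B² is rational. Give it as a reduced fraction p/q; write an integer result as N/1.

3/4

Shared (l₁,l₂,l₃)=(3,1,4): N and (l;000)² cancel in I_A²/I_B².
A: Δ = 0!·6!·2!/9! = 1/252; Racah Σ t=0..0: t=0:+1/240 = 1/240; ⇒ 3j(3 1 4; -2 -1 3)² = 1/12, sgn -1
B: Δ = 0!·6!·2!/9! = 1/252; Racah Σ t=0..0: t=0:+1/1440 = 1/1440; ⇒ 3j(3 1 4; 3 1 -4)² = 1/9, sgn +1
I_A²/I_B² = (1/12)/(1/9) = 3/4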